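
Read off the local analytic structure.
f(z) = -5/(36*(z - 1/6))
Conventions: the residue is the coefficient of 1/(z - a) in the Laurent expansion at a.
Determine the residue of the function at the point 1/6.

The residue is -5/36.

At the order-1 pole 1/6 set g(z) = (z - (1/6))*f(z) = -5/36.
Simple pole: residue = g(a) at a = 1/6, which is -5/36.


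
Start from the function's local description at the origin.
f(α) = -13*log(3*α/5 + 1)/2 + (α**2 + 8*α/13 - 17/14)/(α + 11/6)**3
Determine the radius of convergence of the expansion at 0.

The radius of convergence is 5/3.

Denominator factor (α + 11/6)^3: pole of order 3 at -11/6, modulus 11/6.
Branch term (-13/2)*log(1 - α/(-5/3)): its argument vanishes at α = -5/3, a logarithmic branch point, modulus 5/3.
The radius of convergence is the smallest modulus among the singular points: 5/3.


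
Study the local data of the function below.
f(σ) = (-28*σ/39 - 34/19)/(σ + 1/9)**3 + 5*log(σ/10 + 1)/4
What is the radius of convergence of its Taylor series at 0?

The radius of convergence is 1/9.

Denominator factor (σ + 1/9)^3: pole of order 3 at -1/9, modulus 1/9.
Branch term (5/4)*log(1 - σ/(-10)): its argument vanishes at σ = -10, a logarithmic branch point, modulus 10.
The radius of convergence is the smallest modulus among the singular points: 1/9.


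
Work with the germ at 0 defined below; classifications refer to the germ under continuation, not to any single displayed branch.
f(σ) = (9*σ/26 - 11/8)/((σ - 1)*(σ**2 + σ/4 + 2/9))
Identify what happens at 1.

The point is a pole of order 1.

The denominator factor σ - 1 vanishes at 1 and appears to the power 1; the numerator there equals -107/104, nonzero, and no other factor vanishes.
Hence a pole whose order is the multiplicity, 1.


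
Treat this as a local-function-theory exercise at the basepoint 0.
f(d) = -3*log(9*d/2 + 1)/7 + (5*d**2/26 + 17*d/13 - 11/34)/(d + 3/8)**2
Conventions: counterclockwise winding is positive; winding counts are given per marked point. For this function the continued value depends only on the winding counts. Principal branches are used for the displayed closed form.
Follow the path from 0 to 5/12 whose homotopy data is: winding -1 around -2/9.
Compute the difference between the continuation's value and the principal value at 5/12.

Continued minus principal equals (6/7)*pi*i.

The rational part is single-valued and drops out of the difference; each branch term changes only by its own monodromy.
(-3/7)*log(1 - d/(-2/9)): each positive loop around -2/9 adds 2*pi*i to the log, so winding -1 contributes (-3/7)*(-1)*2*pi*i = (6/7)*pi*i.
Summing the contributions at d = 5/12 gives (6/7)*pi*i.


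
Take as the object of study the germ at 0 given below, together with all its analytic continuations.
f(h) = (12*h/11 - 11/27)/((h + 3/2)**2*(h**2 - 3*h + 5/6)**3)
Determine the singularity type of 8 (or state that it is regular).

Denominator factors: h**2 - 3*h + 5/6 = 245/6 at h = 8; h + 3/2 = 19/2 at h = 8 — none vanishes.
So the germ continues analytically to 8.

The point is a regular point.


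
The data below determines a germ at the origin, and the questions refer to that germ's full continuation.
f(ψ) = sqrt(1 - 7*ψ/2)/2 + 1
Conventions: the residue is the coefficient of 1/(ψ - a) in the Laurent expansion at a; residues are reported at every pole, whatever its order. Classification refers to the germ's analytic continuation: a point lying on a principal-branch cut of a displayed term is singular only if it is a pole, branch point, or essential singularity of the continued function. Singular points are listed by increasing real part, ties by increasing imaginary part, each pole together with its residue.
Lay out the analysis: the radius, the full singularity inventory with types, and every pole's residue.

Branch term (1/2)*sqrt(1 - ψ/(2/7)): its argument vanishes at ψ = 2/7, a square-root branch point, modulus 2/7.
The radius of convergence is the smallest modulus among the singular points: 2/7.

Radius of convergence at 0: 2/7.
At 2/7: an algebraic (square-root) branch point.


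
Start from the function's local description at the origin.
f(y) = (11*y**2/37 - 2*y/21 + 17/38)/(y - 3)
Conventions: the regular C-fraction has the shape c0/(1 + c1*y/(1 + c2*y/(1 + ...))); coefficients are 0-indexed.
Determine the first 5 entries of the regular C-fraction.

The regular C-fraction coefficients are [-17/114, -43/357, -3254662/567987, 767630325/136267559, -9933/85649].

Taylor coefficients (expand at 0): a_0 = -17/114, a_1 = -43/2394, a_2 = -27925/265734, a_3 = -27925/797202, a_4 = -27925/2391606.
c0 = a_0 = -17/114. Peel one level at a time: if S = 1 + c*y/S' with S'(0) = 1, then c is the y-coefficient of S and S' = c*y/(S - 1).
S_1 = c0/f = 1 + (-43/357)*y + (-3254662/4715613)*y^2 + ...; c1 = -43/357.
S_2 = c1*y/(S_1 - 1) = 1 + (-3254662/567987)*y + (81708550/2531281)*y^2 + ...; c2 = -3254662/567987.
S_3 = c2*y/(S_2 - 1) = 1 + (767630325/136267559)*y + (177322605075/271422794437)*y^2 + ...; c3 = 767630325/136267559.
S_4 = c3*y/(S_3 - 1) = 1 + (-9933/85649)*y + ...; c4 = -9933/85649.


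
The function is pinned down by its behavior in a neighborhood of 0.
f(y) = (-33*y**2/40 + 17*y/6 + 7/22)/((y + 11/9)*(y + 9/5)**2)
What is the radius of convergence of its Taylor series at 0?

The radius of convergence is 11/9.

Denominator factor (y + 11/9): pole of order 1 at -11/9, modulus 11/9.
Denominator factor (y + 9/5)^2: pole of order 2 at -9/5, modulus 9/5.
The radius of convergence is the smallest modulus among the singular points: 11/9.


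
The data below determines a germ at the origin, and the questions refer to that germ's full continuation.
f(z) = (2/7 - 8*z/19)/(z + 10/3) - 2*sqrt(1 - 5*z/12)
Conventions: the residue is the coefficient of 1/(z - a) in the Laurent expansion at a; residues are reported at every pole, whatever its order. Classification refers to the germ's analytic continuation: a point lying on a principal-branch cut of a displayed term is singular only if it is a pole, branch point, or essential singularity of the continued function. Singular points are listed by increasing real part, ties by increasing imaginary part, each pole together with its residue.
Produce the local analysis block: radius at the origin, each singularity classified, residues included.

Radius of convergence at 0: 12/5.
At -10/3: a pole of order 1; residue 674/399.
At 12/5: an algebraic (square-root) branch point.

Denominator factor (z + 10/3): pole of order 1 at -10/3, modulus 10/3.
Branch term (-2)*sqrt(1 - z/(12/5)): its argument vanishes at z = 12/5, a square-root branch point, modulus 12/5.
The radius of convergence is the smallest modulus among the singular points: 12/5.
The branch term is analytic at -10/3 and contributes nothing to the residue; only the rational part matters.
At the order-1 pole -10/3 set g(z) = (z - (-10/3))*(rational part) = 2/7 - 8*z/19.
Simple pole: residue = g(a) at a = -10/3, which is 674/399.
List the singular points by increasing real part (a conjugate pair: the negative imaginary part first).


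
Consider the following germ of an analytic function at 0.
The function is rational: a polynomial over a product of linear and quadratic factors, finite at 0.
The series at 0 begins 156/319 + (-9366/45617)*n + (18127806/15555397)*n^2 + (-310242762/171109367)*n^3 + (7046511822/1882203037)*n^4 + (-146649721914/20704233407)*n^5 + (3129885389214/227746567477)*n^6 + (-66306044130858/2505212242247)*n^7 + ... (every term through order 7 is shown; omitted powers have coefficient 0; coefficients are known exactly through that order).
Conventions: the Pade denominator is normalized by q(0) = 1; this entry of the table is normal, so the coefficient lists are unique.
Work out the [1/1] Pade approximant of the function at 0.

Taylor coefficients needed (read off): a_0 = 156/319, a_1 = -9366/45617, a_2 = 18127806/15555397.
Write the denominator as Q(n) = 1 + q1*n. Requiring Q*f - P = O(n^3) with deg P <= 1 kills the coefficients of n^2..n^2 in Q*f:
  n^2: a_2 + q1*a_1 = 0, i.e. 18127806/15555397 + (-9366/45617)*q1 = 0.
Solving this linear system: q1 = 3021301/532301.
The numerator is Q*f truncated at degree 1: P0 = a_0 = 156/319; P1 = a_1 + q1*a_0 = 515815302/200677477.

The Pade approximant has numerator coefficients [156/319, 515815302/200677477]; denominator coefficients [1, 3021301/532301].


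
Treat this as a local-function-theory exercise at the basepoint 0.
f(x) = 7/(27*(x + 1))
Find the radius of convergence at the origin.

Denominator factor (x + 1): pole of order 1 at -1, modulus 1.
The radius of convergence is the smallest modulus among the singular points: 1.

The radius of convergence is 1.


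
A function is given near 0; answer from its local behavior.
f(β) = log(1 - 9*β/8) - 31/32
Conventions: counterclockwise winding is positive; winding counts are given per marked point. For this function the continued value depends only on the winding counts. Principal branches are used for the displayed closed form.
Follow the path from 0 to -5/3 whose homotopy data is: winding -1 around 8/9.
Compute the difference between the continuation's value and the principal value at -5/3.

Continued minus principal equals -(2)*pi*i.

The rational part is single-valued and drops out of the difference; each branch term changes only by its own monodromy.
(1)*log(1 - β/(8/9)): each positive loop around 8/9 adds 2*pi*i to the log, so winding -1 contributes (1)*(-1)*2*pi*i = -(2)*pi*i.
Summing the contributions at β = -5/3 gives -(2)*pi*i.


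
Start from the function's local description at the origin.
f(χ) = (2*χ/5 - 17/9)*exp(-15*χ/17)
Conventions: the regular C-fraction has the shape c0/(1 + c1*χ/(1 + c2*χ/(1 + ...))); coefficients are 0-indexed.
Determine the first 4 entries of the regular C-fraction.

Taylor coefficients (expand at 0): a_0 = -17/9, a_1 = 31/15, a_2 = -37/34, a_3 = 215/578.
c0 = a_0 = -17/9. Peel one level at a time: if S = 1 + c*χ/S' with S'(0) = 1, then c is the χ-coefficient of S and S' = c*χ/(S - 1).
S_1 = c0/f = 1 + (93/85)*χ + (8973/14450)*χ^2 + ...; c1 = 93/85.
S_2 = c1*χ/(S_1 - 1) = 1 + (-2991/5270)*χ + (108075/1110916)*χ^2 + ...; c2 = -2991/5270.
S_3 = c2*χ/(S_2 - 1) = 1 + (180125/1050838)*χ + ...; c3 = 180125/1050838.

The regular C-fraction coefficients are [-17/9, 93/85, -2991/5270, 180125/1050838].


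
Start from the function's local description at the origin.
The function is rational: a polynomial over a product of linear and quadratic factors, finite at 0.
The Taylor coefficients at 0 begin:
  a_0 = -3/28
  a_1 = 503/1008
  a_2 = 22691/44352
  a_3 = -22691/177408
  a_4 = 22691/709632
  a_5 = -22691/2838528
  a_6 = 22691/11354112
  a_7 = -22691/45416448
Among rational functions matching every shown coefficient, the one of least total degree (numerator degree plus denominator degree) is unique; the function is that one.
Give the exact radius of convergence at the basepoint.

The radius of convergence is 4.

No rational of total degree below 3 reproduces all 8 coefficients; solving the [2/1] Pade equations on them gives f(τ) = (28*τ**2/11 + 17*τ/9 - 3/7)/(τ + 4), whose expansion matches every shown term.
Denominator factor (τ + 4): pole of order 1 at -4, modulus 4.
The radius of convergence is the smallest modulus among the singular points: 4.


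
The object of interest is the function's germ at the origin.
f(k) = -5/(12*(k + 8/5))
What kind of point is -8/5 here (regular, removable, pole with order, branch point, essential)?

The point is a pole of order 1.

The denominator factor k + 8/5 vanishes at -8/5 and appears to the power 1; the numerator there equals -5/12, nonzero, and no other factor vanishes.
Hence a pole whose order is the multiplicity, 1.


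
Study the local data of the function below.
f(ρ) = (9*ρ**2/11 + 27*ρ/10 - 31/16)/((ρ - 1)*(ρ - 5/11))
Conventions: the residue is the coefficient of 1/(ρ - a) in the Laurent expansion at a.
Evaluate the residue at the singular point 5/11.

The residue is 11525/11616.

At the order-1 pole 5/11 set g(ρ) = (ρ - (5/11))*f(ρ) = (9*ρ**2/11 + 27*ρ/10 - 31/16)/(ρ - 1).
Simple pole: residue = g(a) at a = 5/11, which is 11525/11616.


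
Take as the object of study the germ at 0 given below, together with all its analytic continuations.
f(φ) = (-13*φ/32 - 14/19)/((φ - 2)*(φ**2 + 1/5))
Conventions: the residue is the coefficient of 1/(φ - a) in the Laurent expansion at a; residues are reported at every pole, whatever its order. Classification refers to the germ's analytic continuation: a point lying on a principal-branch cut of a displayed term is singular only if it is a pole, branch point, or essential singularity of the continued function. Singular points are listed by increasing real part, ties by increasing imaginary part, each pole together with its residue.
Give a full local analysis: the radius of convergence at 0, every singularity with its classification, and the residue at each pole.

Radius of convergence at 0: (1/5)*sqrt(5).
At -((1/5)*sqrt(5))*i: a pole of order 1; residue (785/4256) + ((1411/8512)*sqrt(5))*i.
At ((1/5)*sqrt(5))*i: a pole of order 1; residue (785/4256) - ((1411/8512)*sqrt(5))*i.
At 2: a pole of order 1; residue -785/2128.

Denominator factor (φ**2 + 1/5): discriminant -4/5, complex-conjugate roots ((1/5)*sqrt(5))*i and -((1/5)*sqrt(5))*i; poles of order 1, moduli (1/5)*sqrt(5) and (1/5)*sqrt(5).
Denominator factor (φ - 2): pole of order 1 at 2, modulus 2.
The radius of convergence is the smallest modulus among the singular points: (1/5)*sqrt(5).
The factor φ**2 + 1/5 splits as (φ - a)(φ - a') with a = -((1/5)*sqrt(5))*i, a' = ((1/5)*sqrt(5))*i. At the order-1 pole a set g(φ) = (φ - a)*f(φ) = [(-13*φ/32 - 14/19)/(φ - 2)] / (φ - a').
Simple pole: residue = g(a) at a = -((1/5)*sqrt(5))*i, which is (785/4256) + ((1411/8512)*sqrt(5))*i.
The factor φ**2 + 1/5 splits as (φ - a)(φ - a') with a = ((1/5)*sqrt(5))*i, a' = -((1/5)*sqrt(5))*i. At the order-1 pole a set g(φ) = (φ - a)*f(φ) = [(-13*φ/32 - 14/19)/(φ - 2)] / (φ - a').
Simple pole: residue = g(a) at a = ((1/5)*sqrt(5))*i, which is (785/4256) - ((1411/8512)*sqrt(5))*i.
At the order-1 pole 2 set g(φ) = (φ - (2))*f(φ) = (-13*φ/32 - 14/19)/(φ**2 + 1/5).
Simple pole: residue = g(a) at a = 2, which is -785/2128.
List the singular points by increasing real part (a conjugate pair: the negative imaginary part first).


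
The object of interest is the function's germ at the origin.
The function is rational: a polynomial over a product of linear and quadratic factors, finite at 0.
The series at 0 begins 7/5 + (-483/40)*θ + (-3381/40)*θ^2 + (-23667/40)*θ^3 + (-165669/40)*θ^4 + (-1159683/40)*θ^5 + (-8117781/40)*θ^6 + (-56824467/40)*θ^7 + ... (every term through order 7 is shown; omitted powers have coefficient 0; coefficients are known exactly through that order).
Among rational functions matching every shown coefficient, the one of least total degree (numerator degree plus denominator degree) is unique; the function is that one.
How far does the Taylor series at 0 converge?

The radius of convergence is 1/7.

No rational of total degree below 2 reproduces all 8 coefficients; solving the [1/1] Pade equations on them gives f(θ) = (25*θ/8 - 1/5)/(θ - 1/7), whose expansion matches every shown term.
Denominator factor (θ - 1/7): pole of order 1 at 1/7, modulus 1/7.
The radius of convergence is the smallest modulus among the singular points: 1/7.


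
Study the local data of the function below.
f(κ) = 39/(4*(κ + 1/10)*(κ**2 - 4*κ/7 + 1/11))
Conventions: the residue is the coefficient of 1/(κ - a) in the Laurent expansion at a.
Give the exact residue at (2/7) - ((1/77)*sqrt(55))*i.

The factor κ**2 - 4*κ/7 + 1/11 splits as (κ - a)(κ - a') with a = (2/7) - ((1/77)*sqrt(55))*i, a' = (2/7) + ((1/77)*sqrt(55))*i. At the order-1 pole a set g(κ) = (κ - a)*f(κ) = [39/(4*(κ + 1/10))] / (κ - a').
Simple pole: residue = g(a) at a = (2/7) - ((1/77)*sqrt(55))*i, which is (-75075/2434) + ((81081/4868)*sqrt(55))*i.

The residue is (-75075/2434) + ((81081/4868)*sqrt(55))*i.


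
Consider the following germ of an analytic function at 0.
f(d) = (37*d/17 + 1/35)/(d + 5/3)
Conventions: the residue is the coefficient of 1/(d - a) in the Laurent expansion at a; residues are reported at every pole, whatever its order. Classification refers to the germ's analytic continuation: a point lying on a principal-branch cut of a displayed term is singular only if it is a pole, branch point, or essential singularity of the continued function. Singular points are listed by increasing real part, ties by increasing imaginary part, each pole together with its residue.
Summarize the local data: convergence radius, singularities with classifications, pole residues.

Radius of convergence at 0: 5/3.
At -5/3: a pole of order 1; residue -6424/1785.

Denominator factor (d + 5/3): pole of order 1 at -5/3, modulus 5/3.
The radius of convergence is the smallest modulus among the singular points: 5/3.
At the order-1 pole -5/3 set g(d) = (d - (-5/3))*f(d) = 37*d/17 + 1/35.
Simple pole: residue = g(a) at a = -5/3, which is -6424/1785.


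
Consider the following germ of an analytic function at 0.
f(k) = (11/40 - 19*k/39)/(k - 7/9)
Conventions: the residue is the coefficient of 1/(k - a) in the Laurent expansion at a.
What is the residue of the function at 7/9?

The residue is -1459/14040.

At the order-1 pole 7/9 set g(k) = (k - (7/9))*f(k) = 11/40 - 19*k/39.
Simple pole: residue = g(a) at a = 7/9, which is -1459/14040.


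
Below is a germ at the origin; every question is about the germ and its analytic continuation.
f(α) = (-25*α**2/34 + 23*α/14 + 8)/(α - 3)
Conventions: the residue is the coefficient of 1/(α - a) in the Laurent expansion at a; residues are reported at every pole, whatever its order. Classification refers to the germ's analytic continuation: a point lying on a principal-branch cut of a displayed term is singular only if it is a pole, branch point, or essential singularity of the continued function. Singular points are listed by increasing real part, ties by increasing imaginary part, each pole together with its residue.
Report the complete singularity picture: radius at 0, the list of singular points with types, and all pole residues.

Radius of convergence at 0: 3.
At 3: a pole of order 1; residue 751/119.

Denominator factor (α - 3): pole of order 1 at 3, modulus 3.
The radius of convergence is the smallest modulus among the singular points: 3.
At the order-1 pole 3 set g(α) = (α - (3))*f(α) = -25*α**2/34 + 23*α/14 + 8.
Simple pole: residue = g(a) at a = 3, which is 751/119.


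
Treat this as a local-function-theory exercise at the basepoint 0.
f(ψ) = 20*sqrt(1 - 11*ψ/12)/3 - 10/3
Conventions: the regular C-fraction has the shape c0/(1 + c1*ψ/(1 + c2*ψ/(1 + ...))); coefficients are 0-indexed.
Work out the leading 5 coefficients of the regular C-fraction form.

Taylor coefficients (expand at 0): a_0 = 10/3, a_1 = -55/18, a_2 = -605/864, a_3 = -6655/20736, a_4 = -366025/1990656.
c0 = a_0 = 10/3. Peel one level at a time: if S = 1 + c*ψ/S' with S'(0) = 1, then c is the ψ-coefficient of S and S' = c*ψ/(S - 1).
S_1 = c0/f = 1 + (11/12)*ψ + (605/576)*ψ^2 + ...; c1 = 11/12.
S_2 = c1*ψ/(S_1 - 1) = 1 + (-55/48)*ψ + (-121/2304)*ψ^2 + ...; c2 = -55/48.
S_3 = c2*ψ/(S_2 - 1) = 1 + (-11/240)*ψ + (-121/6400)*ψ^2 + ...; c3 = -11/240.
S_4 = c3*ψ/(S_3 - 1) = 1 + (-33/80)*ψ + ...; c4 = -33/80.

The regular C-fraction coefficients are [10/3, 11/12, -55/48, -11/240, -33/80].


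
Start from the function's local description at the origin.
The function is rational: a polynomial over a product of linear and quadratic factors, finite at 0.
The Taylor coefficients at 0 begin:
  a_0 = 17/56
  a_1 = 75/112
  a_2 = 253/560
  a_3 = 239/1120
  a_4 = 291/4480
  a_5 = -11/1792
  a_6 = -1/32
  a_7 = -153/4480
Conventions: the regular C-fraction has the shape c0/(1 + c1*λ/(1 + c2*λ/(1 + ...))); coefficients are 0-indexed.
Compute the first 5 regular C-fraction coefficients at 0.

Taylor coefficients (read off): a_0 = 17/56, a_1 = 75/112, a_2 = 253/560, a_3 = 239/1120, a_4 = 291/4480.
c0 = a_0 = 17/56. Peel one level at a time: if S = 1 + c*λ/S' with S'(0) = 1, then c is the λ-coefficient of S and S' = c*λ/(S - 1).
S_1 = c0/f = 1 + (-75/34)*λ + (19523/5780)*λ^2 + ...; c1 = -75/34.
S_2 = c1*λ/(S_1 - 1) = 1 + (19523/12750)*λ + (38393/281250)*λ^2 + ...; c2 = 19523/12750.
S_3 = c2*λ/(S_2 - 1) = 1 + (-652681/7321125)*λ + (-68334543/7622950580)*λ^2 + ...; c3 = -652681/7321125.
S_4 = c3*λ/(S_3 - 1) = 1 + (-301475925/2998186156)*λ + ...; c4 = -301475925/2998186156.

The regular C-fraction coefficients are [17/56, -75/34, 19523/12750, -652681/7321125, -301475925/2998186156].


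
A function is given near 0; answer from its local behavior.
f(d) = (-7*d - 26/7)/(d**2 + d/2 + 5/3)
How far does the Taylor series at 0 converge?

Denominator factor (d**2 + d/2 + 5/3): discriminant -77/12, complex-conjugate roots (-1/4) + ((1/12)*sqrt(231))*i and (-1/4) - ((1/12)*sqrt(231))*i; poles of order 1, moduli (1/3)*sqrt(15) and (1/3)*sqrt(15).
The radius of convergence is the smallest modulus among the singular points: (1/3)*sqrt(15).

The radius of convergence is (1/3)*sqrt(15).


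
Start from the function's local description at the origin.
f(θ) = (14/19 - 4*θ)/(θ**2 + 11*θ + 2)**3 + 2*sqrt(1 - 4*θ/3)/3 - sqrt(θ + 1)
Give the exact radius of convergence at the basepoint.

Denominator factor (θ**2 + 11*θ + 2)^3: discriminant 113, real irrational roots -11/2 + (1/2)*sqrt(113) and -11/2 - (1/2)*sqrt(113); poles of order 3, moduli 11/2 - (1/2)*sqrt(113) and 11/2 + (1/2)*sqrt(113).
Branch term (-1)*sqrt(1 - θ/(-1)): its argument vanishes at θ = -1, a square-root branch point, modulus 1.
Branch term (2/3)*sqrt(1 - θ/(3/4)): its argument vanishes at θ = 3/4, a square-root branch point, modulus 3/4.
The radius of convergence is the smallest modulus among the singular points: 11/2 - (1/2)*sqrt(113).

The radius of convergence is 11/2 - (1/2)*sqrt(113).


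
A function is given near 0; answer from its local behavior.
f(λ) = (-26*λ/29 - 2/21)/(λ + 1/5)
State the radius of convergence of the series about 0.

Denominator factor (λ + 1/5): pole of order 1 at -1/5, modulus 1/5.
The radius of convergence is the smallest modulus among the singular points: 1/5.

The radius of convergence is 1/5.


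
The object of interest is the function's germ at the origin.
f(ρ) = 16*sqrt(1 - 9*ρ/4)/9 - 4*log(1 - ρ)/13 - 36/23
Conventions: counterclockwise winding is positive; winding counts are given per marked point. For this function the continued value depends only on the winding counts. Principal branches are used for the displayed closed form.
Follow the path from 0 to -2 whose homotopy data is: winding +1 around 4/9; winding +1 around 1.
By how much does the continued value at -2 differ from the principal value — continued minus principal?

Continued minus principal equals (-(16/9)*sqrt(22)) - ((8/13)*pi)*i.

The rational part is single-valued and drops out of the difference; each branch term changes only by its own monodromy.
(16/9)*sqrt(1 - ρ/(4/9)): winding +1 is odd, the square root flips sign, contributing -2*(16/9)*sqrt(1 - (-2)/(4/9)) = -2*(16/9)*sqrt(11/2) = -(16/9)*sqrt(22).
(-4/13)*log(1 - ρ/(1)): each positive loop around 1 adds 2*pi*i to the log, so winding +1 contributes (-4/13)*(1)*2*pi*i = -(8/13)*pi*i.
Summing the contributions at ρ = -2 gives (-(16/9)*sqrt(22)) - ((8/13)*pi)*i.


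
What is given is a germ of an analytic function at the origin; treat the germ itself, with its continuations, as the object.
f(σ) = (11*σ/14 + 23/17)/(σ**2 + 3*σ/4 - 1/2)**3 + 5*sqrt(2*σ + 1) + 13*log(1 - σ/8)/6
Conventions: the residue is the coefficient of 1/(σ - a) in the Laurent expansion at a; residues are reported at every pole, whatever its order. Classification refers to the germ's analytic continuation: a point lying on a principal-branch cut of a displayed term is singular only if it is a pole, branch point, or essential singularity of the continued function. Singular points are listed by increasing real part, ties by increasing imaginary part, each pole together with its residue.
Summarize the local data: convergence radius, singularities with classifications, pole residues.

Radius of convergence at 0: -3/8 + (1/8)*sqrt(41).
At -3/8 - (1/8)*sqrt(41): a pole of order 3; residue -(773760/8201599)*sqrt(41).
At -1/2: an algebraic (square-root) branch point.
At -3/8 + (1/8)*sqrt(41): a pole of order 3; residue (773760/8201599)*sqrt(41).
At 8: a logarithmic branch point.


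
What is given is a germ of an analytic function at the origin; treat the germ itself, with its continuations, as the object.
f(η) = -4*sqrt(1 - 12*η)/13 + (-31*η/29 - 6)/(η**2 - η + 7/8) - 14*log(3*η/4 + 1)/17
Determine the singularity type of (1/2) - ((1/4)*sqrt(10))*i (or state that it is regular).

The point is a pole of order 1.

The denominator factor η**2 - η + 7/8 vanishes at (1/2) - ((1/4)*sqrt(10))*i and appears to the power 1; the numerator there equals (-379/58) + ((31/116)*sqrt(10))*i, nonzero, and no other factor vanishes.
The branch terms are analytic at this point.
Hence a pole whose order is the multiplicity, 1.


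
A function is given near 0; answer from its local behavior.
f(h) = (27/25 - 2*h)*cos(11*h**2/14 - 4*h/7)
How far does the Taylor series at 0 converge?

The factor cos(11*h**2/14 - 4*h/7) is entire and contributes no finite singular point.
The polynomial part has no poles.
No finite singular points: the Taylor series at 0 converges everywhere.

The radius of convergence is infinite.


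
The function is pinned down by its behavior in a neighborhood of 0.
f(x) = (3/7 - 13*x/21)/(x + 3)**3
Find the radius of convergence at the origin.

Denominator factor (x + 3)^3: pole of order 3 at -3, modulus 3.
The radius of convergence is the smallest modulus among the singular points: 3.

The radius of convergence is 3.


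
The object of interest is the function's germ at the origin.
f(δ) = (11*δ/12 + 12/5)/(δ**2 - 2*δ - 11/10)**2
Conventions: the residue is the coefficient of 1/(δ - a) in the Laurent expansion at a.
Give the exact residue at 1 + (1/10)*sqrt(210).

The factor δ**2 - 2*δ - 11/10 splits as (δ - a)(δ - a') with a = 1 + (1/10)*sqrt(210), a' = 1 - (1/10)*sqrt(210). At the order-2 pole a set g(δ) = (δ - a)^2*f(δ) = [11*δ/12 + 12/5] / (δ - a')^2.
Order-2 pole: residue = g'(a); g'(1 + (1/10)*sqrt(210)) = -(199/10584)*sqrt(210), so the residue is -(199/10584)*sqrt(210).

The residue is -(199/10584)*sqrt(210).


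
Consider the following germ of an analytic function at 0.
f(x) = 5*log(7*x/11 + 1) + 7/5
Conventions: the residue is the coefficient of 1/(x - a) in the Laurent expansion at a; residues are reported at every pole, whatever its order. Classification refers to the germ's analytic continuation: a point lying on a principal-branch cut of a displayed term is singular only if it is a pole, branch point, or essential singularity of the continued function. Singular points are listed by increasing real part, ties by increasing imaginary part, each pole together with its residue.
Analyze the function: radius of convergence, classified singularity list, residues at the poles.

Radius of convergence at 0: 11/7.
At -11/7: a logarithmic branch point.

Branch term (5)*log(1 - x/(-11/7)): its argument vanishes at x = -11/7, a logarithmic branch point, modulus 11/7.
The radius of convergence is the smallest modulus among the singular points: 11/7.


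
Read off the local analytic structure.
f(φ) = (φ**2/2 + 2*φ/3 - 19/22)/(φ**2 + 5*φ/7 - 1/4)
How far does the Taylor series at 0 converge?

The radius of convergence is -5/14 + (1/14)*sqrt(74).

Denominator factor (φ**2 + 5*φ/7 - 1/4): discriminant 74/49, real irrational roots -5/14 + (1/14)*sqrt(74) and -5/14 - (1/14)*sqrt(74); poles of order 1, moduli -5/14 + (1/14)*sqrt(74) and 5/14 + (1/14)*sqrt(74).
The radius of convergence is the smallest modulus among the singular points: -5/14 + (1/14)*sqrt(74).


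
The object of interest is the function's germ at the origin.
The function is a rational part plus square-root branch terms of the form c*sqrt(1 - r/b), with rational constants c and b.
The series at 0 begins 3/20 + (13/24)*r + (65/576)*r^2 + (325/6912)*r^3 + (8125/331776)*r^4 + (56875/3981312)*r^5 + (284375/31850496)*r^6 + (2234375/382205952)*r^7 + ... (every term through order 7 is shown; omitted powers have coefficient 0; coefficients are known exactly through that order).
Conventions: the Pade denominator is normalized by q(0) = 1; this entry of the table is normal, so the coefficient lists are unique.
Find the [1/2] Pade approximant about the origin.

Taylor coefficients needed (read off): a_0 = 3/20, a_1 = 13/24, a_2 = 65/576, a_3 = 325/6912.
Write the denominator as Q(r) = 1 + q1*r + q2*r^2. Requiring Q*f - P = O(r^4) with deg P <= 1 kills the coefficients of r^2..r^3 in Q*f:
  r^2: a_2 + q1*a_1 + q2*a_0 = 0, i.e. 65/576 + (13/24)*q1 + (3/20)*q2 = 0.
  r^3: a_3 + q1*a_2 + q2*a_1 = 0, i.e. 325/6912 + (65/576)*q1 + (13/24)*q2 = 0.
Solving this linear system: q1 = -115/588, q2 = -325/7056.
The numerator is Q*f truncated at degree 1: P0 = a_0 = 3/20; P1 = a_1 + q1*a_0 = 1205/2352.

The Pade approximant has numerator coefficients [3/20, 1205/2352]; denominator coefficients [1, -115/588, -325/7056].


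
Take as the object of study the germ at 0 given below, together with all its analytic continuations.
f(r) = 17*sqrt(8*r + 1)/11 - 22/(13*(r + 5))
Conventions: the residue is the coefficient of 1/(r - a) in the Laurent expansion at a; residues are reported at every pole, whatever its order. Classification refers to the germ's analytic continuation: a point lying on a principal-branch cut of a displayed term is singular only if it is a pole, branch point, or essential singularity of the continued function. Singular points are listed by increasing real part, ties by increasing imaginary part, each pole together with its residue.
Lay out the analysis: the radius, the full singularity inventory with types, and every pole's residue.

Denominator factor (r + 5): pole of order 1 at -5, modulus 5.
Branch term (17/11)*sqrt(1 - r/(-1/8)): its argument vanishes at r = -1/8, a square-root branch point, modulus 1/8.
The radius of convergence is the smallest modulus among the singular points: 1/8.
The branch term is analytic at -5 and contributes nothing to the residue; only the rational part matters.
At the order-1 pole -5 set g(r) = (r - (-5))*(rational part) = -22/13.
Simple pole: residue = g(a) at a = -5, which is -22/13.
List the singular points by increasing real part (a conjugate pair: the negative imaginary part first).

Radius of convergence at 0: 1/8.
At -5: a pole of order 1; residue -22/13.
At -1/8: an algebraic (square-root) branch point.


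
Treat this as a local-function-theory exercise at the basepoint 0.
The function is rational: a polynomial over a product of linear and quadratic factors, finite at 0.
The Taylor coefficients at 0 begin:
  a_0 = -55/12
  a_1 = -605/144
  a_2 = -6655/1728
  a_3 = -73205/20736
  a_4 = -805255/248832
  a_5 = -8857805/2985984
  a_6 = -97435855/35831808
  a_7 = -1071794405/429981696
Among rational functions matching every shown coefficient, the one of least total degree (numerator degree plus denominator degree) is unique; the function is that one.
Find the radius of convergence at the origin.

The radius of convergence is 12/11.

No rational of total degree below 1 reproduces all 8 coefficients; solving the [0/1] Pade equations on them gives f(τ) = 5/(τ - 12/11), whose expansion matches every shown term.
Denominator factor (τ - 12/11): pole of order 1 at 12/11, modulus 12/11.
The radius of convergence is the smallest modulus among the singular points: 12/11.


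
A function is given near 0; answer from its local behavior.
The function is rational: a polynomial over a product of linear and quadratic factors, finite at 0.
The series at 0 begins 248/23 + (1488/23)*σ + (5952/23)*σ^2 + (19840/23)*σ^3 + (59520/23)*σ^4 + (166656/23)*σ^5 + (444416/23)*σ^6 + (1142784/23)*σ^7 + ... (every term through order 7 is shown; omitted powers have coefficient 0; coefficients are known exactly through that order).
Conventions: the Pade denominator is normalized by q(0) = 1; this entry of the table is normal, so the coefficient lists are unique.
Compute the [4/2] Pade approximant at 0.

Taylor coefficients needed (read off): a_0 = 248/23, a_1 = 1488/23, a_2 = 5952/23, a_3 = 19840/23, a_4 = 59520/23, a_5 = 166656/23, a_6 = 444416/23.
Write the denominator as Q(σ) = 1 + q1*σ + q2*σ^2. Requiring Q*f - P = O(σ^7) with deg P <= 4 kills the coefficients of σ^5..σ^6 in Q*f:
  σ^5: a_5 + q1*a_4 + q2*a_3 = 0, i.e. 166656/23 + (59520/23)*q1 + (19840/23)*q2 = 0.
  σ^6: a_6 + q1*a_5 + q2*a_4 = 0, i.e. 444416/23 + (166656/23)*q1 + (59520/23)*q2 = 0.
Solving this linear system: q1 = -14/3, q2 = 28/5.
The numerator is Q*f truncated at degree 4: P0 = a_0 = 248/23; P1 = a_1 + q1*a_0 = 992/69; P2 = a_2 + q1*a_1 + q2*a_0 = 1984/115; P3 = a_3 + q1*a_2 + q2*a_1 = 1984/115; P4 = a_4 + q1*a_3 + q2*a_2 = 3968/345.

The Pade approximant has numerator coefficients [248/23, 992/69, 1984/115, 1984/115, 3968/345]; denominator coefficients [1, -14/3, 28/5].


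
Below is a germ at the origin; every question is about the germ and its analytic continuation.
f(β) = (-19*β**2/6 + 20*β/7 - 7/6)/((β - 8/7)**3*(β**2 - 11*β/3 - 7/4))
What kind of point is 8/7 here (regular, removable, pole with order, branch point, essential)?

The denominator factor β - 8/7 vanishes at 8/7 and appears to the power 3; the numerator there equals -599/294, nonzero, and no other factor vanishes.
Hence a pole whose order is the multiplicity, 3.

The point is a pole of order 3.


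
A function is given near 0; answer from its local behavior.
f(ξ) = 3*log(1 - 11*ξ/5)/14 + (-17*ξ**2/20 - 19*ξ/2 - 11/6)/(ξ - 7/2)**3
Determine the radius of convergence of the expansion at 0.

The radius of convergence is 5/11.

Denominator factor (ξ - 7/2)^3: pole of order 3 at 7/2, modulus 7/2.
Branch term (3/14)*log(1 - ξ/(5/11)): its argument vanishes at ξ = 5/11, a logarithmic branch point, modulus 5/11.
The radius of convergence is the smallest modulus among the singular points: 5/11.


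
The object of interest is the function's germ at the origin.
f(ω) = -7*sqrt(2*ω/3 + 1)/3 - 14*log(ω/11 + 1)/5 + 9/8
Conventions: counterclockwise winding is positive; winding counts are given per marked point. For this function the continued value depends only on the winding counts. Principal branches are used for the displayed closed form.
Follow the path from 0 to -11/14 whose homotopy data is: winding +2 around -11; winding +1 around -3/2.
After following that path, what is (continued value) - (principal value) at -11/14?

Continued minus principal equals ((2/9)*sqrt(210)) - ((56/5)*pi)*i.

The rational part is single-valued and drops out of the difference; each branch term changes only by its own monodromy.
(-7/3)*sqrt(1 - ω/(-3/2)): winding +1 is odd, the square root flips sign, contributing -2*(-7/3)*sqrt(1 - (-11/14)/(-3/2)) = -2*(-7/3)*sqrt(10/21) = (2/9)*sqrt(210).
(-14/5)*log(1 - ω/(-11)): each positive loop around -11 adds 2*pi*i to the log, so winding +2 contributes (-14/5)*(2)*2*pi*i = -(56/5)*pi*i.
Summing the contributions at ω = -11/14 gives ((2/9)*sqrt(210)) - ((56/5)*pi)*i.


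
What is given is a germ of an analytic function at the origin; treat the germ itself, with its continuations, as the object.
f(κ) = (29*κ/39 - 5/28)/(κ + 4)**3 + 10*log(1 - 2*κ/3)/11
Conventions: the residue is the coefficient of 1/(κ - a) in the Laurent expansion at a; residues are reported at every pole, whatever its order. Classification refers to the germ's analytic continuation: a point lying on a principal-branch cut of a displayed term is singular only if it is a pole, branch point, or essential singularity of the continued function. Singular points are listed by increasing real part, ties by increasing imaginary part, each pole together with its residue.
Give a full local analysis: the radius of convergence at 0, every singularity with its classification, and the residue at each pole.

Denominator factor (κ + 4)^3: pole of order 3 at -4, modulus 4.
Branch term (10/11)*log(1 - κ/(3/2)): its argument vanishes at κ = 3/2, a logarithmic branch point, modulus 3/2.
The radius of convergence is the smallest modulus among the singular points: 3/2.
The branch term is analytic at -4 and contributes nothing to the residue; only the rational part matters.
At the order-3 pole -4 set g(κ) = (κ - (-4))^3*(rational part) = 29*κ/39 - 5/28.
Order-3 pole: residue = g''(a)/2; g''(-4) = 0, so the residue is 0.
List the singular points by increasing real part (a conjugate pair: the negative imaginary part first).

Radius of convergence at 0: 3/2.
At -4: a pole of order 3; residue 0.
At 3/2: a logarithmic branch point.


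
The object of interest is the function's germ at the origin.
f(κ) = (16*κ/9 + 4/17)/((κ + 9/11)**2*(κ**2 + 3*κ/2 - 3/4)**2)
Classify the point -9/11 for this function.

The point is a pole of order 2.

The denominator factor κ + 9/11 vanishes at -9/11 and appears to the power 2; the numerator there equals -228/187, nonzero, and no other factor vanishes.
Hence a pole whose order is the multiplicity, 2.


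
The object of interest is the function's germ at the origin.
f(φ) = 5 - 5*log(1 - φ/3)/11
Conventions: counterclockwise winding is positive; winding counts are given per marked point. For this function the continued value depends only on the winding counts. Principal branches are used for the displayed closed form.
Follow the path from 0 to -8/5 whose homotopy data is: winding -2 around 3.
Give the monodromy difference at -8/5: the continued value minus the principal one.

Continued minus principal equals (20/11)*pi*i.

The rational part is single-valued and drops out of the difference; each branch term changes only by its own monodromy.
(-5/11)*log(1 - φ/(3)): each positive loop around 3 adds 2*pi*i to the log, so winding -2 contributes (-5/11)*(-2)*2*pi*i = (20/11)*pi*i.
Summing the contributions at φ = -8/5 gives (20/11)*pi*i.


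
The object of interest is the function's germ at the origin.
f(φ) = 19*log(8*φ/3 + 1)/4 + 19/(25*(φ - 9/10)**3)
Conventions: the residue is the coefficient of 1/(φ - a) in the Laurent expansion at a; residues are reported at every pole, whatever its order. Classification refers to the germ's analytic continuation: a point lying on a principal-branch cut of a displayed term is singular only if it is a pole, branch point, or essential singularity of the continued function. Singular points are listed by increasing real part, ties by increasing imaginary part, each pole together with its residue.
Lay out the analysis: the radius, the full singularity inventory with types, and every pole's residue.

Radius of convergence at 0: 3/8.
At -3/8: a logarithmic branch point.
At 9/10: a pole of order 3; residue 0.

Denominator factor (φ - 9/10)^3: pole of order 3 at 9/10, modulus 9/10.
Branch term (19/4)*log(1 - φ/(-3/8)): its argument vanishes at φ = -3/8, a logarithmic branch point, modulus 3/8.
The radius of convergence is the smallest modulus among the singular points: 3/8.
The branch term is analytic at 9/10 and contributes nothing to the residue; only the rational part matters.
At the order-3 pole 9/10 set g(φ) = (φ - (9/10))^3*(rational part) = 19/25.
Order-3 pole: residue = g''(a)/2; g''(9/10) = 0, so the residue is 0.
List the singular points by increasing real part (a conjugate pair: the negative imaginary part first).


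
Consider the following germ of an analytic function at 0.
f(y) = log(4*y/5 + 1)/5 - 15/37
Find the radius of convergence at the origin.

Branch term (1/5)*log(1 - y/(-5/4)): its argument vanishes at y = -5/4, a logarithmic branch point, modulus 5/4.
The radius of convergence is the smallest modulus among the singular points: 5/4.

The radius of convergence is 5/4.


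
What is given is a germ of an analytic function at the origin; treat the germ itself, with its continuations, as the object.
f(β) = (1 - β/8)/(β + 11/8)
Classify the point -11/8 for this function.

The point is a pole of order 1.

The denominator factor β + 11/8 vanishes at -11/8 and appears to the power 1; the numerator there equals 75/64, nonzero, and no other factor vanishes.
Hence a pole whose order is the multiplicity, 1.
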